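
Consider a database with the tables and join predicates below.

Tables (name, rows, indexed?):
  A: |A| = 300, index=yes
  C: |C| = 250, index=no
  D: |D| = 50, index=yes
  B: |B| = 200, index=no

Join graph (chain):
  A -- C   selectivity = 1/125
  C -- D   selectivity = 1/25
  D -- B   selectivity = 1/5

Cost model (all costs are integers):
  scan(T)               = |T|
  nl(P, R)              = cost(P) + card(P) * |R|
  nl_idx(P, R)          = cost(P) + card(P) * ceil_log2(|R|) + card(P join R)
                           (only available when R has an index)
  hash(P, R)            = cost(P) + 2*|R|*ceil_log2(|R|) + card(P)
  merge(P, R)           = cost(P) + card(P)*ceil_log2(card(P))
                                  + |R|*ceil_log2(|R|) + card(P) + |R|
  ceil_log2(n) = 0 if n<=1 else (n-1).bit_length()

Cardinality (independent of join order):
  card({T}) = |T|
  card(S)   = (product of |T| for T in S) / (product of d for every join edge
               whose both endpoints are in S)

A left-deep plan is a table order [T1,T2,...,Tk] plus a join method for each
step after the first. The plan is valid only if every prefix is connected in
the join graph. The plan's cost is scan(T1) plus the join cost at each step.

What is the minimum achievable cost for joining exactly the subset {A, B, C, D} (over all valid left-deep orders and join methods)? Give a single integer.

8700

Selinger DP over subsets of {A,B,C,D}:
  {A}: scan cost=300, card=300
  {C}: scan cost=250, card=250
  {D}: scan cost=50, card=50
  {B}: scan cost=200, card=200
  {AC}: card=600; try (A,nl_idx)→3100, (C,hash)→4600, (A,merge)→5500, (C,merge)→5550, (A,hash)→5900, (A,nl)→75250 …(+1); best=3100 via (A,nl_idx)
  {CD}: card=500; try (D,hash)→1100, (D,nl_idx)→2250, (C,merge)→2650, (D,merge)→2850, (C,hash)→4100, (C,nl)→12550 …(+1); best=1100 via (D,hash)
  {BD}: card=2000; try (D,hash)→1000, (B,merge)→2200, (D,merge)→2350, (B,hash)→3300, (D,nl_idx)→3400, (B,nl)→10050 …(+1); best=1000 via (D,hash)
  {ACD}: card=1200; try (D,hash)→4300, (A,nl_idx)→6800, (A,hash)→7000, (D,nl_idx)→7900, (A,merge)→9100, (D,merge)→10050 …(+2); best=4300 via (D,hash)
  {BCD}: card=20000; try (B,hash)→4800, (C,hash)→7000, (B,merge)→7900, (C,merge)→27250, (B,nl)→101100, (C,nl)→501000; best=4800 via (B,hash)
  {ABCD}: card=48000; try (B,hash)→8700, (B,merge)→20500, (A,hash)→30200, (A,nl_idx)→232800, (B,nl)→244300, (A,merge)→327800 …(+1); best=8700 via (B,hash)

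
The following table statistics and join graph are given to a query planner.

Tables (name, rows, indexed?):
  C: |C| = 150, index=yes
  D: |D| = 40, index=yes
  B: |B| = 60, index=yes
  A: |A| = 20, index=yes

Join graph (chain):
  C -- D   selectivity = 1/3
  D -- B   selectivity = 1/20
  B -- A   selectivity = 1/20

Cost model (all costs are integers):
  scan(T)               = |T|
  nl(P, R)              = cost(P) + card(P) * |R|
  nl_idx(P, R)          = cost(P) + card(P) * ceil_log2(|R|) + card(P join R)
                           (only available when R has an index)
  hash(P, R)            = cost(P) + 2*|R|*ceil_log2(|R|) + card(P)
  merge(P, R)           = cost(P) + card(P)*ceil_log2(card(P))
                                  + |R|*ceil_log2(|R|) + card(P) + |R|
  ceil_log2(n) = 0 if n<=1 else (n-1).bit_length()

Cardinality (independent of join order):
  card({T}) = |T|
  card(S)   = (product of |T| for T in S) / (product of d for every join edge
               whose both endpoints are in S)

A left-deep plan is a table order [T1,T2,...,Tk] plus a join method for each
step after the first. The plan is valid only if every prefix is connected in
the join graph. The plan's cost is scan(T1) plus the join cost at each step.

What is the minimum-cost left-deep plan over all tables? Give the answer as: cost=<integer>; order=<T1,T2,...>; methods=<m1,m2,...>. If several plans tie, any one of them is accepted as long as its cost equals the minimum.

cost=2990; order=A,B,D,C; methods=nl_idx,nl_idx,merge

Selinger DP (subsets sized 1..n):
  {C}: scan cost=150, card=150
  {D}: scan cost=40, card=40
  {B}: scan cost=60, card=60
  {A}: scan cost=20, card=20
  {CD}: card=2000; try (D,hash)→780, (C,merge)→1670, (D,merge)→1780, (C,nl_idx)→2360, (C,hash)→2480, (D,nl_idx)→3050 …(+2); best=780 via (D,hash)
  {BD}: card=120; try (B,nl_idx)→400, (D,nl_idx)→540, (D,hash)→600, (B,merge)→740, (D,merge)→760, (B,hash)→800 …(+2); best=400 via (B,nl_idx)
  {AB}: card=60; try (B,nl_idx)→200, (A,hash)→320, (A,nl_idx)→420, (B,merge)→560, (A,merge)→600, (B,hash)→760 …(+2); best=200 via (B,nl_idx)
  {BCD}: card=6000; try (C,merge)→2710, (C,hash)→2920, (B,hash)→3500, (C,nl_idx)→7360, (C,nl)→18400, (B,nl_idx)→18780 …(+2); best=2710 via (C,merge)
  {ABD}: card=120; try (D,nl_idx)→680, (A,hash)→720, (D,hash)→740, (D,merge)→900, (A,nl_idx)→1120, (A,merge)→1480 …(+2); best=680 via (D,nl_idx)
  {ABCD}: card=6000; try (C,merge)→2990, (C,hash)→3200, (C,nl_idx)→7640, (A,hash)→8910, (C,nl)→18680, (A,nl_idx)→38710 …(+2); best=2990 via (C,merge)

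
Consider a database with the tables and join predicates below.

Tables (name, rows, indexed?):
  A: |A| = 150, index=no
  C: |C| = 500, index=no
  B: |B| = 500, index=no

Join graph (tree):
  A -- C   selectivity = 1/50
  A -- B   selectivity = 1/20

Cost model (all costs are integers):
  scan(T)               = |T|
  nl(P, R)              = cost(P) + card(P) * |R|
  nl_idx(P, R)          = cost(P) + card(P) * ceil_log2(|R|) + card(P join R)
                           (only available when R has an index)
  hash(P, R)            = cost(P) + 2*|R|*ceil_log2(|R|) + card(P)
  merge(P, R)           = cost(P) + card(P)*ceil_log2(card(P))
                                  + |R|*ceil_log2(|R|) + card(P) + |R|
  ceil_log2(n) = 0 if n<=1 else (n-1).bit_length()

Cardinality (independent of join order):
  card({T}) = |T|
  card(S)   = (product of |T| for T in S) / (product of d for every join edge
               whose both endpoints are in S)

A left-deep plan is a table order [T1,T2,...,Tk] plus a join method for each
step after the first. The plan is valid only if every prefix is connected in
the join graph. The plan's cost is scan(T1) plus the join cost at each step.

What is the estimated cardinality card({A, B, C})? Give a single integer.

37500

Tables in S: A(150), B(500), C(500)
Edges inside S: A-C(d=50), A-B(d=20)
numerator = 150 * 500 * 500 = 37500000
denominator = 50 * 20 = 1000
card(S) = 37500000 / 1000 = 37500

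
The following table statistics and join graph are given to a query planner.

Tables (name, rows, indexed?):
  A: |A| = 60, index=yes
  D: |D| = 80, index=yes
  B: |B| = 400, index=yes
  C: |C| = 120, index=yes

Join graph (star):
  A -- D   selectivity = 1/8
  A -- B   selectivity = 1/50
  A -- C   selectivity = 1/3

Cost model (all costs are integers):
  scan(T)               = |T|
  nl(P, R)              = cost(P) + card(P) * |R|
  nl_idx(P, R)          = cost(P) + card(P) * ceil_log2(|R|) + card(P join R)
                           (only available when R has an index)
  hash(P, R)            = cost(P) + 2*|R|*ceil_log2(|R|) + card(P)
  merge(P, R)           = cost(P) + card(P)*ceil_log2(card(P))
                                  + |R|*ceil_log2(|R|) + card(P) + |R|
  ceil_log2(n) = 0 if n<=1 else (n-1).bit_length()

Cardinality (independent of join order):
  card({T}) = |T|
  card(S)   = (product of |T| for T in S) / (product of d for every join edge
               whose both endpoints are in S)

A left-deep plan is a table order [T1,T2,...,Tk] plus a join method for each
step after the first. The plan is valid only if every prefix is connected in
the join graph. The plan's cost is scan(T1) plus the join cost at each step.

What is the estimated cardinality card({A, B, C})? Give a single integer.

Tables in S: A(60), B(400), C(120)
Edges inside S: A-B(d=50), A-C(d=3)
numerator = 60 * 400 * 120 = 2880000
denominator = 50 * 3 = 150
card(S) = 2880000 / 150 = 19200

19200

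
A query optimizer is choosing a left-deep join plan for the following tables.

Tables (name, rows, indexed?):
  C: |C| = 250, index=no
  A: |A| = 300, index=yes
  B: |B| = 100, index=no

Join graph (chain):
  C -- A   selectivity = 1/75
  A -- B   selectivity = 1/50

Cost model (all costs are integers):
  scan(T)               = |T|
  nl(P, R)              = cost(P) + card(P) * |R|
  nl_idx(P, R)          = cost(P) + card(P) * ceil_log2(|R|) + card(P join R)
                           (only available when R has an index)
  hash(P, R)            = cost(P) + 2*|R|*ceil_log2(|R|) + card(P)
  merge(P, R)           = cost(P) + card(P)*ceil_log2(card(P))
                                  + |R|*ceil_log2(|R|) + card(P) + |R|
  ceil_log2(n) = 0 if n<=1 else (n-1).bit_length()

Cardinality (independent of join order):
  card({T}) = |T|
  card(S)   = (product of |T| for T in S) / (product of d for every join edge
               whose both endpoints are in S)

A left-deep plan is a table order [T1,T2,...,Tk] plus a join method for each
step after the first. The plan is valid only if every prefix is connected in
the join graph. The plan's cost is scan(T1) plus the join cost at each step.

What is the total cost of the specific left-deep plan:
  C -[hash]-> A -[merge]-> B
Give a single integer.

step 1: scan C: cost=250, card=250
step 2: join A via hash
    card(P join A) = 250*300/(75) = 1000
    cost = 250 + 2*300*9 + 250 = 5900
step 3: join B via merge
    card(P join B) = 1000*100/(50) = 2000
    cost = 5900 + 1000*10 + 100*7 + 1000 + 100 = 17700

17700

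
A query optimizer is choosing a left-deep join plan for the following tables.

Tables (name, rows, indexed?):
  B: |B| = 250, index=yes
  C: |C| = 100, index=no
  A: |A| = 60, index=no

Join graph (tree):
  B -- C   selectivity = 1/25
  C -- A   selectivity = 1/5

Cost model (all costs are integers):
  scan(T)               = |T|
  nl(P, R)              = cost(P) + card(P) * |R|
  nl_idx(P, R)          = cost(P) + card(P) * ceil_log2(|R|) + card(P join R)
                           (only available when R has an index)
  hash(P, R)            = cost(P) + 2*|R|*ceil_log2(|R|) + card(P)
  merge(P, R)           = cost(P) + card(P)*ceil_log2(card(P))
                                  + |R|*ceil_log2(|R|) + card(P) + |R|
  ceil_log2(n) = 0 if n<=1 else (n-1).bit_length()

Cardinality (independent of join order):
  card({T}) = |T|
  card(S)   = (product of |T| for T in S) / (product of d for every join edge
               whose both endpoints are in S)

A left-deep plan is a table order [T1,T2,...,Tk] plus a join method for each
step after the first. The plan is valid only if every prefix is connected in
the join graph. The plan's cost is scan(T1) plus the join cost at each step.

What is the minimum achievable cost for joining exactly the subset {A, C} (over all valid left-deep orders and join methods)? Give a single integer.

Selinger DP over subsets of {A,C}:
  {C}: scan cost=100, card=100
  {A}: scan cost=60, card=60
  {AC}: card=1200; try (A,hash)→920, (C,merge)→1280, (A,merge)→1320, (C,hash)→1520, (C,nl)→6060, (A,nl)→6100; best=920 via (A,hash)

920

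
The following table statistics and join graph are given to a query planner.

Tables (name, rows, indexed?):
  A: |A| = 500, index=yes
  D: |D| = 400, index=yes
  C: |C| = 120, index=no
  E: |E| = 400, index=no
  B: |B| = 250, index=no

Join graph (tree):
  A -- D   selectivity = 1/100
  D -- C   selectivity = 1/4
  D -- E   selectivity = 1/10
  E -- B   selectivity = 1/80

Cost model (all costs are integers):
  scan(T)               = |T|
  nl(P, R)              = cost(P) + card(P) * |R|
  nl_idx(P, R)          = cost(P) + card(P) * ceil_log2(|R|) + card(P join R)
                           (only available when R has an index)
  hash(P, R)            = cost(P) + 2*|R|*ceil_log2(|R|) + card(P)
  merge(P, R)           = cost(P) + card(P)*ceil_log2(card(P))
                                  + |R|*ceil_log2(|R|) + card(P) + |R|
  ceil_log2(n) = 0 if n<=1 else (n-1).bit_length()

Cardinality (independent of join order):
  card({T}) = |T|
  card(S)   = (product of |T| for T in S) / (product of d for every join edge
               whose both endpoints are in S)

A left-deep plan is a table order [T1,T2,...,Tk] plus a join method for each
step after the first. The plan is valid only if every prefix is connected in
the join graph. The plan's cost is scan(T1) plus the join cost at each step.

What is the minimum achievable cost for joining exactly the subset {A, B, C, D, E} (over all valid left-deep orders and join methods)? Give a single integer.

Selinger DP over subsets of {A,B,C,D,E}:
  {A}: scan cost=500, card=500
  {D}: scan cost=400, card=400
  {C}: scan cost=120, card=120
  {E}: scan cost=400, card=400
  {B}: scan cost=250, card=250
  {AD}: card=2000; try (A,nl_idx)→6000, (D,nl_idx)→7000, (D,hash)→8200, (A,merge)→9400, (D,merge)→9500, (A,hash)→9800 …(+2); best=6000 via (A,nl_idx)
  {CD}: card=12000; try (C,hash)→2480, (D,merge)→5080, (C,merge)→5360, (D,hash)→7440, (D,nl_idx)→13200, (D,nl)→48120 …(+1); best=2480 via (C,hash)
  {DE}: card=16000; try (E,hash)→8000, (D,hash)→8000, (E,merge)→8400, (D,merge)→8400, (D,nl_idx)→20000, (E,nl)→160400 …(+1); best=8000 via (E,hash)
  {BE}: card=1250; try (B,hash)→4800, (E,merge)→6500, (B,merge)→6650, (E,hash)→7700, (E,nl)→100250, (B,nl)→100400; best=4800 via (B,hash)
  {ACD}: card=60000; try (C,hash)→9680, (A,hash)→23480, (C,merge)→30960, (A,nl_idx)→170480, (A,merge)→187480, (C,nl)→246000 …(+1); best=9680 via (C,hash)
  {ADE}: card=80000; try (E,hash)→15200, (A,hash)→33000, (E,merge)→34000, (A,nl_idx)→232000, (A,merge)→253000, (E,nl)→806000 …(+1); best=15200 via (E,hash)
  {CDE}: card=480000; try (E,hash)→21680, (C,hash)→25680, (E,merge)→186480, (C,merge)→248960, (C,nl)→1928000, (E,nl)→4802480; best=21680 via (E,hash)
  {BDE}: card=50000; try (D,hash)→13250, (D,merge)→23800, (B,hash)→28000, (D,nl_idx)→66050, (B,merge)→250250, (D,nl)→504800 …(+1); best=13250 via (D,hash)
  {ACDE}: card=2400000; try (E,hash)→76880, (C,hash)→96880, (A,hash)→510680, (E,merge)→1033680, (C,merge)→1456160, (A,nl_idx)→6741680 …(+4); best=76880 via (E,hash)
  {ABDE}: card=250000; try (A,hash)→72250, (B,hash)→99200, (A,nl_idx)→713250, (A,merge)→868250, (B,merge)→1457450, (B,nl)→20015200 …(+1); best=72250 via (A,hash)
  {BCDE}: card=1500000; try (C,hash)→64930, (B,hash)→505680, (C,merge)→864210, (C,nl)→6013250, (B,merge)→9623930, (B,nl)→120021680; best=64930 via (C,hash)
  {ABCDE}: card=7500000; try (C,hash)→323930, (A,hash)→1573930, (B,hash)→2480880, (C,merge)→4823210, (A,nl_idx)→21064930, (C,nl)→30072250 …(+4); best=323930 via (C,hash)

323930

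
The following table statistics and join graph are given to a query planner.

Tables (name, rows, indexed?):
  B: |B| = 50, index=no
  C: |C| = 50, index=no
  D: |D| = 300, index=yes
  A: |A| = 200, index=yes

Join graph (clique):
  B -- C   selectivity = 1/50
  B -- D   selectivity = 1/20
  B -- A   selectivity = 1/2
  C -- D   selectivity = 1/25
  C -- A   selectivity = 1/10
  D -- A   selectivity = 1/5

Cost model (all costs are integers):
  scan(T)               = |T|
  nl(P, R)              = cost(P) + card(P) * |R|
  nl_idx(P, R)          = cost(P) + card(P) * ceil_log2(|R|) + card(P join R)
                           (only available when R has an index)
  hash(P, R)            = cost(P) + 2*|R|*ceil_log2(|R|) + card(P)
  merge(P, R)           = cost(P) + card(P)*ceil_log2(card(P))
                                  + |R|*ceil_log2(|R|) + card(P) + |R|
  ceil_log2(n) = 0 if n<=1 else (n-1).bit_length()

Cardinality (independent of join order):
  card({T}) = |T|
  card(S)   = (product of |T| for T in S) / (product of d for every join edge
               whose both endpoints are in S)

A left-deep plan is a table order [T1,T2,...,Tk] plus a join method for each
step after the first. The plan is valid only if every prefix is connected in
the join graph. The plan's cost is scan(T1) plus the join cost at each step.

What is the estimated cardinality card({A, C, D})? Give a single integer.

Tables in S: A(200), C(50), D(300)
Edges inside S: C-D(d=25), C-A(d=10), D-A(d=5)
numerator = 200 * 50 * 300 = 3000000
denominator = 25 * 10 * 5 = 1250
card(S) = 3000000 / 1250 = 2400

2400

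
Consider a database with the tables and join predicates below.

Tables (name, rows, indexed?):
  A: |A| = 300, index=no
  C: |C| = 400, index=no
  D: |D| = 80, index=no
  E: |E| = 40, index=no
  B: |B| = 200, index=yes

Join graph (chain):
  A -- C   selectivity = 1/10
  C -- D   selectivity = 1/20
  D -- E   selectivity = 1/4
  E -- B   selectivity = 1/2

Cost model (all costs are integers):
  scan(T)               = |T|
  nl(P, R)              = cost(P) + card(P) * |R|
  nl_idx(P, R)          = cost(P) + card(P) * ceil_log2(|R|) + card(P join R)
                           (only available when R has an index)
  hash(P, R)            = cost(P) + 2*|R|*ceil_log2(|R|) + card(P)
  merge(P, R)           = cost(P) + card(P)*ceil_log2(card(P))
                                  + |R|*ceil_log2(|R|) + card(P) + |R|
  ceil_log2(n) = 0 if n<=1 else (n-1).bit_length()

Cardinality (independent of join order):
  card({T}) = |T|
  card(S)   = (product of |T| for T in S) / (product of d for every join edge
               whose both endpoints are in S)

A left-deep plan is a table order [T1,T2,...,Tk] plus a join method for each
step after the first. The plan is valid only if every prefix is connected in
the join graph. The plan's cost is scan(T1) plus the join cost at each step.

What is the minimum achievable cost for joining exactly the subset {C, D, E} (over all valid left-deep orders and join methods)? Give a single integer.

4000

Selinger DP over subsets of {C,D,E}:
  {C}: scan cost=400, card=400
  {D}: scan cost=80, card=80
  {E}: scan cost=40, card=40
  {CD}: card=1600; try (D,hash)→1920, (C,merge)→4720, (D,merge)→5040, (C,hash)→7360, (C,nl)→32080, (D,nl)→32400; best=1920 via (D,hash)
  {DE}: card=800; try (E,hash)→640, (D,merge)→960, (E,merge)→1000, (D,hash)→1200, (D,nl)→3240, (E,nl)→3280; best=640 via (E,hash)
  {CDE}: card=16000; try (E,hash)→4000, (C,hash)→8640, (C,merge)→13440, (E,merge)→21400, (E,nl)→65920, (C,nl)→320640; best=4000 via (E,hash)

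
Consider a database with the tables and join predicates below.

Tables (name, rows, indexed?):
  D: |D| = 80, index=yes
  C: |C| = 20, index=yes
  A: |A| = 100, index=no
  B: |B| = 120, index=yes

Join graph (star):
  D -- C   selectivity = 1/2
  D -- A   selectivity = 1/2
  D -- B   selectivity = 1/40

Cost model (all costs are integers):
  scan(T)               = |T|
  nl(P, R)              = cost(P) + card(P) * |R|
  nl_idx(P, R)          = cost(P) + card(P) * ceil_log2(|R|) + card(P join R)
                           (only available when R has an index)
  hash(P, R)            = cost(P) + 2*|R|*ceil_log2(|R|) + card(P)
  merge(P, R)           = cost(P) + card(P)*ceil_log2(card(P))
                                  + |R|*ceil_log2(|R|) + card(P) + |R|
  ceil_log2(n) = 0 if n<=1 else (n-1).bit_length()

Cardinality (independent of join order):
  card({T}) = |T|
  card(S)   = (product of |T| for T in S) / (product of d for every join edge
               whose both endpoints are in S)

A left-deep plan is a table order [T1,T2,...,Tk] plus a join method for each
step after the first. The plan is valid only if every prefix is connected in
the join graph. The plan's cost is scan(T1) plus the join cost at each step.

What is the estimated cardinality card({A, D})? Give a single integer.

Tables in S: A(100), D(80)
Edges inside S: D-A(d=2)
numerator = 100 * 80 = 8000
denominator = 2 = 2
card(S) = 8000 / 2 = 4000

4000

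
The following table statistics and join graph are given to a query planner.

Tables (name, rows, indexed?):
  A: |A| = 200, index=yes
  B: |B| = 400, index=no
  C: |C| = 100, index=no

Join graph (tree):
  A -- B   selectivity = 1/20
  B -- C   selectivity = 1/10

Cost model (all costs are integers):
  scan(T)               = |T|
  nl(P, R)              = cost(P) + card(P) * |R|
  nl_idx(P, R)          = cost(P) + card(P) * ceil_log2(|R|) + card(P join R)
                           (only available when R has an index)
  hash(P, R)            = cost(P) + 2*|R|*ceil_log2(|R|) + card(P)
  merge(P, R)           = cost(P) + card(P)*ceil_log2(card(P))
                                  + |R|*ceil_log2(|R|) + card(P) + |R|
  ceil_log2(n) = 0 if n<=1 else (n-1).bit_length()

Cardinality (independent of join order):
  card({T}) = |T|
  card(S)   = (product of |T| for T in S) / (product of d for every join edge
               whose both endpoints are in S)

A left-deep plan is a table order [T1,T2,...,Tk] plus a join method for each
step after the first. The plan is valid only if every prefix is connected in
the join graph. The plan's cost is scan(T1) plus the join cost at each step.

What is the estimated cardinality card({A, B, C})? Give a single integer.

40000

Tables in S: A(200), B(400), C(100)
Edges inside S: A-B(d=20), B-C(d=10)
numerator = 200 * 400 * 100 = 8000000
denominator = 20 * 10 = 200
card(S) = 8000000 / 200 = 40000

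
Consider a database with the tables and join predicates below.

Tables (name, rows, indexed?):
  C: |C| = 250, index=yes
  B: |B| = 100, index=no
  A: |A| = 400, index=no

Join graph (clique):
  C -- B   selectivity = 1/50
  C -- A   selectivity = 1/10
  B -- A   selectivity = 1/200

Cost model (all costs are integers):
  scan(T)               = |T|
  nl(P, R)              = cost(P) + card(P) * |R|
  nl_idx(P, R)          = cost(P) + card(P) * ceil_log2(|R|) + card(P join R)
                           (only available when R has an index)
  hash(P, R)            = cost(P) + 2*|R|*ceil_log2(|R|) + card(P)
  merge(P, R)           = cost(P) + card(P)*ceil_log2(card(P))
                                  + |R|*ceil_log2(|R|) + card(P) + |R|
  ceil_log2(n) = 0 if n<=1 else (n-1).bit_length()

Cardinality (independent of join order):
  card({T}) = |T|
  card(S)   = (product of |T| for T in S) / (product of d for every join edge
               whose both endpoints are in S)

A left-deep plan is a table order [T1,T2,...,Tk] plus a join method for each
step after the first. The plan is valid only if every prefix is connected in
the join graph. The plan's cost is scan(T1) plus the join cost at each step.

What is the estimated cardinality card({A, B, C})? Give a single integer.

100

Tables in S: A(400), B(100), C(250)
Edges inside S: C-B(d=50), C-A(d=10), B-A(d=200)
numerator = 400 * 100 * 250 = 10000000
denominator = 50 * 10 * 200 = 100000
card(S) = 10000000 / 100000 = 100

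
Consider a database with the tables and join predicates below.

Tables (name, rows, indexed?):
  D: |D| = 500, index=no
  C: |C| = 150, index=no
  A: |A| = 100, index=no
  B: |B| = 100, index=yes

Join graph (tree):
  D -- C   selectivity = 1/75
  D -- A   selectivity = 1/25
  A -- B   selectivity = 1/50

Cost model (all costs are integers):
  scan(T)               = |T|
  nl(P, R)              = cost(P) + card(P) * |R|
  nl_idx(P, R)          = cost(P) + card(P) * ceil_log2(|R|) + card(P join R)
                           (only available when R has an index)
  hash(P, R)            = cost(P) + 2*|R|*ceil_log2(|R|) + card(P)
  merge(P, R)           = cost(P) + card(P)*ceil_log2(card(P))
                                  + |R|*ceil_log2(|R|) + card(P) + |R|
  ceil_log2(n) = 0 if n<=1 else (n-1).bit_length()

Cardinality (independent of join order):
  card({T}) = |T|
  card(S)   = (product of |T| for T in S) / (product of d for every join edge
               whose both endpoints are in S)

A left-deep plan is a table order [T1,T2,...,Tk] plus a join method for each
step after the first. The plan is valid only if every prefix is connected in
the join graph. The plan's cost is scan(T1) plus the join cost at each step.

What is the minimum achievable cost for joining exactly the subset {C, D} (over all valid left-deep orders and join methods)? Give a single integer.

Selinger DP over subsets of {C,D}:
  {D}: scan cost=500, card=500
  {C}: scan cost=150, card=150
  {CD}: card=1000; try (C,hash)→3400, (D,merge)→6500, (C,merge)→6850, (D,hash)→9300, (D,nl)→75150, (C,nl)→75500; best=3400 via (C,hash)

3400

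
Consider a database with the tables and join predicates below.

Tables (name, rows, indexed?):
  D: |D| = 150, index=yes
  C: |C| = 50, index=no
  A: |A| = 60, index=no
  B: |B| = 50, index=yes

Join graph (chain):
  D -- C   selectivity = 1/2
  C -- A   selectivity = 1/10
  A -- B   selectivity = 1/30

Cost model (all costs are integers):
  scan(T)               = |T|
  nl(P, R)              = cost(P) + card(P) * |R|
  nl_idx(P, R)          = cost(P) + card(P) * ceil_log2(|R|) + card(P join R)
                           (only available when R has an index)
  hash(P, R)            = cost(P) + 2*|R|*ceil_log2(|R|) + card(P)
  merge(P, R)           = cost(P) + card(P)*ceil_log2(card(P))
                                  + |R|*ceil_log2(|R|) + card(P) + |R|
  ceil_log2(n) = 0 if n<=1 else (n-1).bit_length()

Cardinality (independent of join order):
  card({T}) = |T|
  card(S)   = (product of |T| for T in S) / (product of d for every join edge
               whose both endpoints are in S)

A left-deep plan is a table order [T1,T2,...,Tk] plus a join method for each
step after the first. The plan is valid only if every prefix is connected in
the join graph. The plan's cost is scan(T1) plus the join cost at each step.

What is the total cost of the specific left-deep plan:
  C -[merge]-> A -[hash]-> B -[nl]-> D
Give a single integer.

step 1: scan C: cost=50, card=50
step 2: join A via merge
    card(P join A) = 50*60/(10) = 300
    cost = 50 + 50*6 + 60*6 + 50 + 60 = 820
step 3: join B via hash
    card(P join B) = 300*50/(30) = 500
    cost = 820 + 2*50*6 + 300 = 1720
step 4: join D via nl
    card(P join D) = 500*150/(2) = 37500
    cost = 1720 + 500*150 = 76720

76720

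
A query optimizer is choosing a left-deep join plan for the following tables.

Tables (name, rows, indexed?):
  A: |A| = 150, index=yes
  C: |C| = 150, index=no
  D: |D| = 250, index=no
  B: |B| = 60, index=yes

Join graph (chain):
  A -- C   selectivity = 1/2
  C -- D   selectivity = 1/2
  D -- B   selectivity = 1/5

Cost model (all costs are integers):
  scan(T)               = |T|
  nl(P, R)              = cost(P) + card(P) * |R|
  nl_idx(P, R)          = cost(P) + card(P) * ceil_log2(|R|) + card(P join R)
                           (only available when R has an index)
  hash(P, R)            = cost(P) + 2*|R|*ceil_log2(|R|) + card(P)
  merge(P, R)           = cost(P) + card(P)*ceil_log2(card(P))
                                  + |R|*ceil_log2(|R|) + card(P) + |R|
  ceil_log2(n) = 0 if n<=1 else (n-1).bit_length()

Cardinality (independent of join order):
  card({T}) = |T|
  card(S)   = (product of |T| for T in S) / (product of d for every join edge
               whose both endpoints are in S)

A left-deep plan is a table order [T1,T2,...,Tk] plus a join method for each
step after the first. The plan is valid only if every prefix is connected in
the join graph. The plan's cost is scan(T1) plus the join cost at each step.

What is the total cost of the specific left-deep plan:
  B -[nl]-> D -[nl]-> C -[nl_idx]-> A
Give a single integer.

step 1: scan B: cost=60, card=60
step 2: join D via nl
    card(P join D) = 60*250/(5) = 3000
    cost = 60 + 60*250 = 15060
step 3: join C via nl
    card(P join C) = 3000*150/(2) = 225000
    cost = 15060 + 3000*150 = 465060
step 4: join A via nl_idx
    card(P join A) = 225000*150/(2) = 16875000
    cost = 465060 + 225000*8 + 16875000 = 19140060

19140060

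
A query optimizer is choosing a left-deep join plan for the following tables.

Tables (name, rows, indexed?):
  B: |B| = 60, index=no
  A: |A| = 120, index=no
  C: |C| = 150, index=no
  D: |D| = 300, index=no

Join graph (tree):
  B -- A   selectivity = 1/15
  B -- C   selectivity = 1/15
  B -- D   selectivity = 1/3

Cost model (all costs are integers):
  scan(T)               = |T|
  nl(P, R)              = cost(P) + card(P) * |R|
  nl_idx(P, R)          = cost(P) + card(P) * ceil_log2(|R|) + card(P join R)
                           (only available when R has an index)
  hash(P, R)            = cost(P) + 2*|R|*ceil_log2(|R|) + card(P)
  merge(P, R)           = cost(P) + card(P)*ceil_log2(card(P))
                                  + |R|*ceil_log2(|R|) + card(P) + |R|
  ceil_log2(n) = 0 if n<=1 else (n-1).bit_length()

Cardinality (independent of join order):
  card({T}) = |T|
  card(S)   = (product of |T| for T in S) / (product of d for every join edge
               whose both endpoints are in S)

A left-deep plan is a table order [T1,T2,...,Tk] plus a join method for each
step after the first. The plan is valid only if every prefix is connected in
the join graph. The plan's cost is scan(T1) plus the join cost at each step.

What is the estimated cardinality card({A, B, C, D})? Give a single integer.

Tables in S: A(120), B(60), C(150), D(300)
Edges inside S: B-A(d=15), B-C(d=15), B-D(d=3)
numerator = 120 * 60 * 150 * 300 = 324000000
denominator = 15 * 15 * 3 = 675
card(S) = 324000000 / 675 = 480000

480000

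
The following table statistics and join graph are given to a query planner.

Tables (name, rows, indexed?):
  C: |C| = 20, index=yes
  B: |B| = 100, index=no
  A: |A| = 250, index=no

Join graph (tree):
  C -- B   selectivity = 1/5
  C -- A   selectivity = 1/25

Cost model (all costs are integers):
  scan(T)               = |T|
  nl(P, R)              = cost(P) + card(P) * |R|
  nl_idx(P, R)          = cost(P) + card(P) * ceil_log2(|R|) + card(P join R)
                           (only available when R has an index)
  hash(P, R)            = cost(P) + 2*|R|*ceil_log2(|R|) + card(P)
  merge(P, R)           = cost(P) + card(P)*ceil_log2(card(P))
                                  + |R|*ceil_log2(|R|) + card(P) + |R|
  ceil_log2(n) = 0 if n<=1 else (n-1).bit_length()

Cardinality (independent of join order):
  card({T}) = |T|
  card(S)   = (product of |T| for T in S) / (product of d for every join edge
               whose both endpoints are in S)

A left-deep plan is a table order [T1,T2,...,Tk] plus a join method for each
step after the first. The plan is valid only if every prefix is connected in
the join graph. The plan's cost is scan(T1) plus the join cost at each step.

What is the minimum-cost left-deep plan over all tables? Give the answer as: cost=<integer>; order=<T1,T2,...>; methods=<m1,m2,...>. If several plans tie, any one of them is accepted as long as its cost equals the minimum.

Selinger DP (subsets sized 1..n):
  {C}: scan cost=20, card=20
  {B}: scan cost=100, card=100
  {A}: scan cost=250, card=250
  {BC}: card=400; try (C,hash)→400, (B,merge)→940, (C,nl_idx)→1000, (C,merge)→1020, (B,hash)→1440, (B,nl)→2020 …(+1); best=400 via (C,hash)
  {AC}: card=200; try (C,hash)→700, (C,nl_idx)→1700, (A,merge)→2390, (C,merge)→2620, (A,hash)→4040, (A,nl)→5020 …(+1); best=700 via (C,hash)
  {ABC}: card=4000; try (B,hash)→2300, (B,merge)→3300, (A,hash)→4800, (A,merge)→6650, (B,nl)→20700, (A,nl)→100400; best=2300 via (B,hash)

cost=2300; order=A,C,B; methods=hash,hash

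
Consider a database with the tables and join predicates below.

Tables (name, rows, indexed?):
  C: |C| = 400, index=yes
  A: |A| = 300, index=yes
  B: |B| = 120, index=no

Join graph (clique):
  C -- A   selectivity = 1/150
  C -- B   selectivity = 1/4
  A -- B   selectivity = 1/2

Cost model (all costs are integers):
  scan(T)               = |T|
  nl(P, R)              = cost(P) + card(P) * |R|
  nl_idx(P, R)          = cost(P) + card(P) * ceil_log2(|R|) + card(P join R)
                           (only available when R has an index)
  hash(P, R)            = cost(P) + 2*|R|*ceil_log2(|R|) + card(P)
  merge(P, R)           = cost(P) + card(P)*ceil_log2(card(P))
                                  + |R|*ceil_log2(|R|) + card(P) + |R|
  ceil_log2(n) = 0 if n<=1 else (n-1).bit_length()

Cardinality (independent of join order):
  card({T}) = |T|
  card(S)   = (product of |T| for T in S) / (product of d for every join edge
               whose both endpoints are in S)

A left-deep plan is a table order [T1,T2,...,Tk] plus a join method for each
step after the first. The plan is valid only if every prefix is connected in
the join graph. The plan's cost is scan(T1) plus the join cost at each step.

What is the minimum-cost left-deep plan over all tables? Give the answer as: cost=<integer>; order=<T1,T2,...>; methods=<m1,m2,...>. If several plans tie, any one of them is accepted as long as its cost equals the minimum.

Selinger DP (subsets sized 1..n):
  {C}: scan cost=400, card=400
  {A}: scan cost=300, card=300
  {B}: scan cost=120, card=120
  {AC}: card=800; try (C,nl_idx)→3800, (A,nl_idx)→4800, (A,hash)→6200, (C,merge)→7300, (A,merge)→7400, (C,hash)→7800 …(+2); best=3800 via (C,nl_idx)
  {BC}: card=12000; try (B,hash)→2480, (C,merge)→5080, (B,merge)→5360, (C,hash)→7440, (C,nl_idx)→13200, (C,nl)→48120 …(+1); best=2480 via (B,hash)
  {AB}: card=18000; try (B,hash)→2280, (A,merge)→4080, (B,merge)→4260, (A,hash)→5640, (A,nl_idx)→19200, (A,nl)→36120 …(+1); best=2280 via (B,hash)
  {ABC}: card=12000; try (B,hash)→6280, (B,merge)→13560, (A,hash)→19880, (C,hash)→27480, (B,nl)→99800, (A,nl_idx)→122480 …(+5); best=6280 via (B,hash)

cost=6280; order=A,C,B; methods=nl_idx,hash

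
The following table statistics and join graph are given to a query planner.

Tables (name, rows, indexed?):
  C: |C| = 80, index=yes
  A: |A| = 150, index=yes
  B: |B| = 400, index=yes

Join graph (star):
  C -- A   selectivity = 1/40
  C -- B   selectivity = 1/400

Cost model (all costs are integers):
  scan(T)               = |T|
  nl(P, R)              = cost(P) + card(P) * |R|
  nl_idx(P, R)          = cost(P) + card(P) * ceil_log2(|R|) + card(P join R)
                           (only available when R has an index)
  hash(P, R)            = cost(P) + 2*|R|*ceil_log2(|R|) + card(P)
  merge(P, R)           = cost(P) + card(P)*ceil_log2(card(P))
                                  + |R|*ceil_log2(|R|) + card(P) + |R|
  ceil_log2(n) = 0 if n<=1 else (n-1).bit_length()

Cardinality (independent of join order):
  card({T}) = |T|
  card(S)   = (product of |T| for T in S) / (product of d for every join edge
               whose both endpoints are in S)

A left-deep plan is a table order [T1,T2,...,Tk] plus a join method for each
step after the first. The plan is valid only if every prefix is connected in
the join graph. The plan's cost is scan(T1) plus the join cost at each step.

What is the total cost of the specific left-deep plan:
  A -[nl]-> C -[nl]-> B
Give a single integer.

step 1: scan A: cost=150, card=150
step 2: join C via nl
    card(P join C) = 150*80/(40) = 300
    cost = 150 + 150*80 = 12150
step 3: join B via nl
    card(P join B) = 300*400/(400) = 300
    cost = 12150 + 300*400 = 132150

132150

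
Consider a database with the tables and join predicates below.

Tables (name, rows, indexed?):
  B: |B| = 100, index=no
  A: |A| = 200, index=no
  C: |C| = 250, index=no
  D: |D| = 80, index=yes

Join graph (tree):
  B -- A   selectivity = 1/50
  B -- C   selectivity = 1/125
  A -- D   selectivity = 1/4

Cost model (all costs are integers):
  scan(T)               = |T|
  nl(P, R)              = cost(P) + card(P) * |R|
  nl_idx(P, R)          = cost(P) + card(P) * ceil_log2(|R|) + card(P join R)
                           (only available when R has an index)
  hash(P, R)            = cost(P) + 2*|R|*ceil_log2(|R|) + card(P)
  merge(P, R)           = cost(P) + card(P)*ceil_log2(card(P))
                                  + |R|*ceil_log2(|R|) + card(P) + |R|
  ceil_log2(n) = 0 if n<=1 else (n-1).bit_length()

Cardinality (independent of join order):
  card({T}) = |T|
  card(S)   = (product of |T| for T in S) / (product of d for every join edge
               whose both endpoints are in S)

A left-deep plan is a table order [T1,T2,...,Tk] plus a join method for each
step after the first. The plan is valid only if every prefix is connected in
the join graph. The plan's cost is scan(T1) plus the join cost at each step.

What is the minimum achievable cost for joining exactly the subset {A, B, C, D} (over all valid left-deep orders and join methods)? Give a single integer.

7220

Selinger DP over subsets of {A,B,C,D}:
  {B}: scan cost=100, card=100
  {A}: scan cost=200, card=200
  {C}: scan cost=250, card=250
  {D}: scan cost=80, card=80
  {AB}: card=400; try (B,hash)→1800, (A,merge)→2700, (B,merge)→2800, (A,hash)→3400, (A,nl)→20100, (B,nl)→20200; best=1800 via (B,hash)
  {BC}: card=200; try (B,hash)→1900, (C,merge)→3150, (B,merge)→3300, (C,hash)→4200, (C,nl)→25100, (B,nl)→25250; best=1900 via (B,hash)
  {AD}: card=4000; try (D,hash)→1520, (A,merge)→2520, (D,merge)→2640, (A,hash)→3360, (D,nl_idx)→5600, (A,nl)→16080 …(+1); best=1520 via (D,hash)
  {ABC}: card=800; try (A,hash)→5300, (A,merge)→5500, (C,hash)→6200, (C,merge)→8050, (A,nl)→41900, (C,nl)→101800; best=5300 via (A,hash)
  {ABD}: card=8000; try (D,hash)→3320, (D,merge)→6440, (B,hash)→6920, (D,nl_idx)→12600, (D,nl)→33800, (B,merge)→54320 …(+1); best=3320 via (D,hash)
  {ABCD}: card=16000; try (D,hash)→7220, (D,merge)→14740, (C,hash)→15320, (D,nl_idx)→26900, (D,nl)→69300, (C,merge)→117570 …(+1); best=7220 via (D,hash)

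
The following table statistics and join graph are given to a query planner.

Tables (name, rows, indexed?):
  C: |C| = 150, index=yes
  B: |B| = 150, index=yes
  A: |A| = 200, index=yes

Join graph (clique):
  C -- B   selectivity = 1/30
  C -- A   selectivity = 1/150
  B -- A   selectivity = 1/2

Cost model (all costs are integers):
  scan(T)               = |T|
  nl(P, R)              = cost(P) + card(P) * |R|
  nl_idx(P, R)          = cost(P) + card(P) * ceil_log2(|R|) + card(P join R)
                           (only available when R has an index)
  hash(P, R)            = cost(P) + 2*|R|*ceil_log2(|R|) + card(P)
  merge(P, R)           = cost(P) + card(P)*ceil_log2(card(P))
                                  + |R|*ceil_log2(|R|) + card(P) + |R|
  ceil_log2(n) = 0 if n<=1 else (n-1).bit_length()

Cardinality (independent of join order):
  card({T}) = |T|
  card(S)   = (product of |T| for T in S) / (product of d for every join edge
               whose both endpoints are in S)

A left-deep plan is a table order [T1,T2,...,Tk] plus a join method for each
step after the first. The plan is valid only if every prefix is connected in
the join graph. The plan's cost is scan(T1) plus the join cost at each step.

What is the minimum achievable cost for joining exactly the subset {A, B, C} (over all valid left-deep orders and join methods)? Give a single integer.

Selinger DP over subsets of {A,B,C}:
  {C}: scan cost=150, card=150
  {B}: scan cost=150, card=150
  {A}: scan cost=200, card=200
  {BC}: card=750; try (C,nl_idx)→2100, (B,nl_idx)→2100, (C,hash)→2700, (B,hash)→2700, (C,merge)→2850, (B,merge)→2850 …(+2); best=2100 via (C,nl_idx)
  {AC}: card=200; try (A,nl_idx)→1550, (C,nl_idx)→2000, (C,hash)→2800, (A,merge)→3300, (C,merge)→3350, (A,hash)→3500 …(+2); best=1550 via (A,nl_idx)
  {AB}: card=15000; try (B,hash)→2800, (A,merge)→3300, (B,merge)→3350, (A,hash)→3500, (A,nl_idx)→16350, (B,nl_idx)→16800 …(+2); best=2800 via (B,hash)
  {ABC}: card=500; try (B,nl_idx)→3650, (B,hash)→4150, (B,merge)→4700, (A,hash)→6050, (A,nl_idx)→8600, (A,merge)→12150 …(+6); best=3650 via (B,nl_idx)

3650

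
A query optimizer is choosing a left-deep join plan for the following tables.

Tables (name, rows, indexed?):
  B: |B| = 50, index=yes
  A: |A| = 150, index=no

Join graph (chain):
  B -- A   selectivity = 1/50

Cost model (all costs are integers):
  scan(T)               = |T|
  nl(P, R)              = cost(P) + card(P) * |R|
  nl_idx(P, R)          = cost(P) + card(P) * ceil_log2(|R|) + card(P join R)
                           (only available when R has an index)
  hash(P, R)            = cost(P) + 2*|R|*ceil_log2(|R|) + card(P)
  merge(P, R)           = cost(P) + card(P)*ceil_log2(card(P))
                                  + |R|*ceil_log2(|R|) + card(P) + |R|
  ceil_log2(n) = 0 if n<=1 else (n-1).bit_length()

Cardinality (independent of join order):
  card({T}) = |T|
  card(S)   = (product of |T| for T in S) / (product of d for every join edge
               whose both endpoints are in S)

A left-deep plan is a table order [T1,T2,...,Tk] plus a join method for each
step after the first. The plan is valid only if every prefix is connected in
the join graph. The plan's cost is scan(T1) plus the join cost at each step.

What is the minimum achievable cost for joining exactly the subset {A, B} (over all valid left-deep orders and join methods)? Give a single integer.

Selinger DP over subsets of {A,B}:
  {B}: scan cost=50, card=50
  {A}: scan cost=150, card=150
  {AB}: card=150; try (B,hash)→900, (B,nl_idx)→1200, (A,merge)→1750, (B,merge)→1850, (A,hash)→2500, (A,nl)→7550 …(+1); best=900 via (B,hash)

900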